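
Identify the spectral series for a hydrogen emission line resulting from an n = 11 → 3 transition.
Paschen series

The spectral series in hydrogen are named based on the final (lower) energy level:
- Lyman series: n_final = 1 (ultraviolet)
- Balmer series: n_final = 2 (visible/near-UV)
- Paschen series: n_final = 3 (infrared)
- Brackett series: n_final = 4 (infrared)
- Pfund series: n_final = 5 (far infrared)

Since this transition ends at n = 3, it belongs to the Paschen series.

For reference, this 11 → 3 line has photon energy
ΔE = 13.6057 eV × (1/3² - 1/11²) = 1.39930064 eV,
corresponding to wavelength λ = hc/ΔE = 1239.84 eV·nm / 1.39930064 eV = 886.0426 nm in the infrared region.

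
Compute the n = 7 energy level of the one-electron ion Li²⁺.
-2.49901 eV

For hydrogen-like ions, the energy levels scale with Z²:
E_n = -13.6057 Z² / n² eV

For Li²⁺ (Z = 3) at n = 7:
E_7 = -13.6057 × 3² / 7²
E_7 = -13.6057 × 9 / 49
E_7 = -122.4513 / 49
E_7 = -2.49901 eV

The energy is 9 times more negative than hydrogen at the same n due to the stronger nuclear charge.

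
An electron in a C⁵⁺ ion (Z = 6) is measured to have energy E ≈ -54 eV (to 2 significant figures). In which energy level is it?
n = 3

The exact energy levels follow E_n = -13.6057 Z² / n² eV with Z = 6.

The measured value (-54 eV) is reported to only 2 significant figures, so we must test candidate n values and see which one matches to that precision.

Candidate energies:
  n = 1:  E = -13.6057 × 6² / 1² = -489.80520 eV
  n = 2:  E = -13.6057 × 6² / 2² = -122.45130 eV
  n = 3:  E = -13.6057 × 6² / 3² = -54.42280 eV  ← matches
  n = 4:  E = -13.6057 × 6² / 4² = -30.61283 eV
  n = 5:  E = -13.6057 × 6² / 5² = -19.59221 eV

Checking against the measurement of -54 eV (2 sig figs), only n = 3 agrees:
E_3 = -54.42280 eV, which rounds to -54 eV ✓

Therefore n = 3.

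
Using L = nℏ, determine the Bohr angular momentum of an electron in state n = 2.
2.11e-34 J·s (or 2ℏ)

In the Bohr model, angular momentum is quantized:
L = nℏ

where ℏ = h/(2π) = 1.0546e-34 J·s

For n = 2:
L = 2 × 1.0546e-34 J·s
L = 2.11e-34 J·s

This can also be written as L = 2ℏ.
The angular momentum is an integer multiple of the reduced Planck constant.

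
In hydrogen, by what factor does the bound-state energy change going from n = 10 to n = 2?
25.000000

Using E_n = -13.6057 Z² / n² eV with Z = 1:

E_2 = -13.6057 / 2² = -13.6057 / 4 = -3.401425000000 eV
E_10 = -13.6057 / 10² = -13.6057 / 100 = -0.136057000000 eV

The ratio is:
E_2/E_10 = (-3.401425000000) / (-0.136057000000)
E_2/E_10 = (-13.6057/4) / (-13.6057/100)
E_2/E_10 = 100/4
E_2/E_10 = 25.000000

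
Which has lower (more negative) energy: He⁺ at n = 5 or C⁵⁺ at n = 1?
C⁵⁺ at n = 1 (E = -489.81 eV)

Using E_n = -13.6057 Z² / n² eV:

He⁺ (Z = 2) at n = 5:
E = -13.6057 × 2² / 5² = -13.6057 × 4 / 25 = -2.17691 eV

C⁵⁺ (Z = 6) at n = 1:
E = -13.6057 × 6² / 1² = -13.6057 × 36 / 1 = -489.80520 eV

Since -489.80520 eV < -2.17691 eV,
C⁵⁺ at n = 1 is more tightly bound (requires more energy to ionize).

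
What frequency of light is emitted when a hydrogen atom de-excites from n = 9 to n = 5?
9.0978e+13 Hz

First, find the transition energy:
E_9 = -13.6057 / 9² = -0.16797160 eV
E_5 = -13.6057 / 5² = -0.54422800 eV
|ΔE| = |E_5 - E_9| = 0.37625640 eV

Convert to Joules: E = 0.37625640 eV × (1.602177 × 10⁻¹⁹ J/eV) = 6.028294e-20 J

Using E = hf:
f = E/h = 6.028294e-20 J / (6.62607 × 10⁻³⁴ J·s)
f = 9.0978e+13 Hz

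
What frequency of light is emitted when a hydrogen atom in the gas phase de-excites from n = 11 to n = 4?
1.78426e+14 Hz

First, find the transition energy:
E_11 = -13.6057 / 11² = -0.112443802 eV
E_4 = -13.6057 / 4² = -0.850356250 eV
|ΔE| = |E_4 - E_11| = 0.737912448 eV

Convert to Joules: E = 0.737912448 eV × (1.602177 × 10⁻¹⁹ J/eV) = 1.1822664e-19 J

Using E = hf:
f = E/h = 1.1822664e-19 J / (6.62607 × 10⁻³⁴ J·s)
f = 1.78426e+14 Hz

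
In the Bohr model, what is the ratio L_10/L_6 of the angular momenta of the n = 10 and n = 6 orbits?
1.6667

In the Bohr model, L_n = nℏ, so the ratio is purely the ratio of quantum numbers:

L_10/L_6 = 10ℏ / 6ℏ = 10/6 = 1.6667

The angular momentum scales linearly with n.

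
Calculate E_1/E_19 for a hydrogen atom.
361.00

Using E_n = -13.6057 Z² / n² eV with Z = 1:

E_1 = -13.6057 / 1² = -13.6057 / 1 = -13.60570000 eV
E_19 = -13.6057 / 19² = -13.6057 / 361 = -0.03768892 eV

The ratio is:
E_1/E_19 = (-13.60570000) / (-0.03768892)
E_1/E_19 = (-13.6057/1) / (-13.6057/361)
E_1/E_19 = 361/1
E_1/E_19 = 361.00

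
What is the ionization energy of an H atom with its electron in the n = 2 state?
3.401 eV

The ionization energy is the energy needed to remove the electron completely (n → ∞).

For hydrogen, E_n = -13.6057 eV / n².

At n = 2: E_2 = -13.6057 / 2² = -3.401425 eV
At n = ∞: E_∞ = 0 eV

Ionization energy = E_∞ - E_2 = 0 - (-3.401425) = 3.401425 eV
Ionization energy ≈ 3.401 eV

This is also called the binding energy of the electron in state n = 2.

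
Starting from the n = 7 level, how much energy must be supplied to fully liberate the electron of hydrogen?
0.28 eV

The ionization energy is the energy needed to remove the electron completely (n → ∞).

For hydrogen, E_n = -13.6057 eV / n².

At n = 7: E_7 = -13.6057 / 7² = -0.27767 eV
At n = ∞: E_∞ = 0 eV

Ionization energy = E_∞ - E_7 = 0 - (-0.27767) = 0.27767 eV
Ionization energy ≈ 0.28 eV

This is also called the binding energy of the electron in state n = 7.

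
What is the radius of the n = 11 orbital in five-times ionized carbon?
1.067174 nm (or 10.671740 Å)

The Bohr radius formula is:
r_n = n² a₀ / Z

where a₀ = 0.052917721 nm is the Bohr radius.

For C⁵⁺ (Z = 6) at n = 11:
r_11 = 11² × 0.052917721 nm / 6
r_11 = 121 × 0.052917721 nm / 6
r_11 = 6.4030442 nm / 6
r_11 = 1.067174 nm

The electron orbits at approximately 1.067174 nm from the nucleus.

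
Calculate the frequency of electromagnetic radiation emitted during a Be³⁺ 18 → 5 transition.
1.943e+15 Hz

First, find the transition energy:
E_18 = -13.6057 × 4² / 18² = -0.671886 eV
E_5 = -13.6057 × 4² / 5² = -8.707648 eV
|ΔE| = |E_5 - E_18| = 8.035762 eV

Convert to Joules: E = 8.035762 eV × (1.602177 × 10⁻¹⁹ J/eV) = 1.28747e-18 J

Using E = hf:
f = E/h = 1.28747e-18 J / (6.62607 × 10⁻³⁴ J·s)
f = 1.943e+15 Hz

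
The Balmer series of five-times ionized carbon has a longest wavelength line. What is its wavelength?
18.225 nm

The longest wavelength corresponds to the smallest energy transition in the series.
The Balmer series has all transitions ending at n_f = 2.

For C⁵⁺ (Z = 6), the first line (α-line) is the jump from n = 3 to n = 2:
E_3 = -13.6057 × 6² / 3² = -54.42280 eV
E_2 = -13.6057 × 6² / 2² = -122.45130 eV
ΔE = E_3 - E_2 = 68.02850 eV

λ = hc/E = 1239.84 eV·nm / 68.02850 eV
λ = 18.225 nm

This is the α-line of the Balmer series in C⁵⁺.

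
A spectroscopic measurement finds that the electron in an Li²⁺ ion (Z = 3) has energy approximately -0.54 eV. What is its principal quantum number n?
n = 15

The exact energy levels follow E_n = -13.6057 Z² / n² eV with Z = 3.

The measured value (-0.54 eV) is reported to only 2 significant figures, so we must test candidate n values and see which one matches to that precision.

Candidate energies:
  n = 13:  E = -13.6057 × 3² / 13² = -0.72456 eV
  n = 14:  E = -13.6057 × 3² / 14² = -0.62475 eV
  n = 15:  E = -13.6057 × 3² / 15² = -0.54423 eV  ← matches
  n = 16:  E = -13.6057 × 3² / 16² = -0.47833 eV
  n = 17:  E = -13.6057 × 3² / 17² = -0.42371 eV

Checking against the measurement of -0.54 eV (2 sig figs), only n = 15 agrees:
E_15 = -0.54423 eV, which rounds to -0.54 eV ✓

Therefore n = 15.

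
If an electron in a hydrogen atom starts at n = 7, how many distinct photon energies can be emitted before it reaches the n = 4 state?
6

The electron can occupy levels n = 4, 5, ..., 7 during de-excitation — that is m = 7 - 4 + 1 = 4 distinct levels.

The number of distinct spectral lines equals the number of ways to choose 2 of these m levels (each pair gives one possible emission transition):

Number of lines = m(m-1)/2 = 4×3/2 = 6

These correspond to all possible transitions between the 4 levels:
7 → 6, 7 → 5, 7 → 4, 6 → 5, 6 → 4, 5 → 4

Each transition produces a photon with a unique energy (and thus wavelength). This count does not depend on Z.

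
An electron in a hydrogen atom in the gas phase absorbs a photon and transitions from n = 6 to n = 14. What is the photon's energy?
0.309 eV

The energy levels of a hydrogen-like atom are E_n = -13.6057 eV / n².

Energy at n = 6: E_6 = -13.6057 / 6² = -0.377936 eV
Energy at n = 14: E_14 = -13.6057 / 14² = -0.069417 eV

The excitation energy is the difference:
ΔE = E_14 - E_6
ΔE = -0.069417 - (-0.377936)
ΔE = 0.309 eV

Since this is positive, energy must be absorbed (photon absorption).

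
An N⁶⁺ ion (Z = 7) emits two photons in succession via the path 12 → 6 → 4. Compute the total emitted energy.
37.0377 eV

The energy levels of N⁶⁺ are E_n = -13.6057 × 7² / n² eV.

First transition (12 → 6):
ΔE₁ = |E_6 - E_12|
ΔE₁ = |-18.5188694444 - (-4.6297173611)| = 13.8891521 eV

Second transition (6 → 4):
ΔE₂ = |E_4 - E_6|
ΔE₂ = |-41.6674562500 - (-18.5188694444)| = 23.1485868 eV

Total energy released:
E_total = ΔE₁ + ΔE₂ = 13.8891521 + 23.1485868 = 37.0377 eV

Note: This equals the direct transition 12 → 4: 37.0377 eV ✓
Energy is conserved regardless of the path taken.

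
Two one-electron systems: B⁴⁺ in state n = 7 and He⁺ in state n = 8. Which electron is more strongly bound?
B⁴⁺ at n = 7 (E = -6.942 eV)

Using E_n = -13.6057 Z² / n² eV:

B⁴⁺ (Z = 5) at n = 7:
E = -13.6057 × 5² / 7² = -13.6057 × 25 / 49 = -6.941684 eV

He⁺ (Z = 2) at n = 8:
E = -13.6057 × 2² / 8² = -13.6057 × 4 / 64 = -0.850356 eV

Since -6.941684 eV < -0.850356 eV,
B⁴⁺ at n = 7 is more tightly bound (requires more energy to ionize).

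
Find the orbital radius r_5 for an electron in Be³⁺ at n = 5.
0.330736 nm (or 3.307358 Å)

The Bohr radius formula is:
r_n = n² a₀ / Z

where a₀ = 0.052917721 nm is the Bohr radius.

For Be³⁺ (Z = 4) at n = 5:
r_5 = 5² × 0.052917721 nm / 4
r_5 = 25 × 0.052917721 nm / 4
r_5 = 1.3229430 nm / 4
r_5 = 0.330736 nm

The electron orbits at approximately 0.330736 nm from the nucleus.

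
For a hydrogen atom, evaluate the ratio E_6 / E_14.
5.44444

Using E_n = -13.6057 Z² / n² eV with Z = 1:

E_6 = -13.6057 / 6² = -13.6057 / 36 = -0.37793611111 eV
E_14 = -13.6057 / 14² = -13.6057 / 196 = -0.06941683673 eV

The ratio is:
E_6/E_14 = (-0.37793611111) / (-0.06941683673)
E_6/E_14 = (-13.6057/36) / (-13.6057/196)
E_6/E_14 = 196/36
E_6/E_14 = 5.44444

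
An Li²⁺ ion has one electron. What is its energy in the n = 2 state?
-30.612825 eV

For hydrogen-like ions, the energy levels scale with Z²:
E_n = -13.6057 Z² / n² eV

For Li²⁺ (Z = 3) at n = 2:
E_2 = -13.6057 × 3² / 2²
E_2 = -13.6057 × 9 / 4
E_2 = -122.4513 / 4
E_2 = -30.612825 eV

The energy is 9 times more negative than hydrogen at the same n due to the stronger nuclear charge.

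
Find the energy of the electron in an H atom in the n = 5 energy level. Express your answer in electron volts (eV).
-0.544 eV

The energy levels of a hydrogen-like atom are given by:
E_n = -13.6057 eV / n²

For n = 5:
E_5 = -13.6057 eV / 5²
E_5 = -13.6057 eV / 25
E_5 = -0.544 eV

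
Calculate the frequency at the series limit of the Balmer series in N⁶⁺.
4.030e+16 Hz

The series limit corresponds to the transition from n = ∞ to n = 2.
This is the highest energy (shortest wavelength) transition in the Balmer series.

E_∞ = 0 eV
E_2 = -13.6057 × 7² / 2² = -166.66983 eV

Energy at series limit:
ΔE = E_∞ - E_2 = 0 - (-166.66983) = 166.66983 eV
E = 166.66983 eV × (1.602177 × 10⁻¹⁹ J/eV) = 2.67035e-17 J
f = E/h = 2.67035e-17 J / (6.62607 × 10⁻³⁴ J·s) = 4.030e+16 Hz

This energy equals the ionization energy from the n = 2 state of N⁶⁺.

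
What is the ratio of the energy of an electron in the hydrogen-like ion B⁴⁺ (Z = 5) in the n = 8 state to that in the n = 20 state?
6.25000

Using E_n = -13.6057 Z² / n² eV with Z = 5:

E_8 = -13.6057 × 5² / 8² = -340.1425 / 64 = -5.31472656250 eV
E_20 = -13.6057 × 5² / 20² = -340.1425 / 400 = -0.85035625000 eV

The ratio is:
E_8/E_20 = (-5.31472656250) / (-0.85035625000)
E_8/E_20 = (-340.1425/64) / (-340.1425/400)
E_8/E_20 = 400/64
E_8/E_20 = 6.25000
(Note: the Z² factors cancel in the ratio.)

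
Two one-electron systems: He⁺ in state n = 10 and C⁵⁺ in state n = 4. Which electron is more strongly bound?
C⁵⁺ at n = 4 (E = -30.61283 eV)

Using E_n = -13.6057 Z² / n² eV:

He⁺ (Z = 2) at n = 10:
E = -13.6057 × 2² / 10² = -13.6057 × 4 / 100 = -0.54422800 eV

C⁵⁺ (Z = 6) at n = 4:
E = -13.6057 × 6² / 4² = -13.6057 × 36 / 16 = -30.61282500 eV

Since -30.61282500 eV < -0.54422800 eV,
C⁵⁺ at n = 4 is more tightly bound (requires more energy to ionize).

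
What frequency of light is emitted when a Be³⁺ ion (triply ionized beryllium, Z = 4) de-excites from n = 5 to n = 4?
1.1843e+15 Hz

First, find the transition energy:
E_5 = -13.6057 × 4² / 5² = -8.7076480 eV
E_4 = -13.6057 × 4² / 4² = -13.6057000 eV
|ΔE| = |E_4 - E_5| = 4.8980520 eV

Convert to Joules: E = 4.8980520 eV × (1.602177 × 10⁻¹⁹ J/eV) = 7.847546e-19 J

Using E = hf:
f = E/h = 7.847546e-19 J / (6.62607 × 10⁻³⁴ J·s)
f = 1.1843e+15 Hz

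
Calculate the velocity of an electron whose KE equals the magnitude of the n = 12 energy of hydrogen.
1.823e+05 m/s (or 0.061% of c)

The binding energy at n = 12 for hydrogen is:
E_12 = -13.6057/12² = -0.09448403 eV
|E_12| = 0.09448403 eV

Convert to Joules:
KE = 0.09448403 eV × (1.602177 × 10⁻¹⁹ J/eV) = 1.51380e-20 J

Using KE = ½mv²:
v = √(2·KE/m_e)
v = √(2 × 1.51380e-20 J / 9.10938 × 10⁻³¹ kg)
v = 1.823e+05 m/s

This is approximately 0.061% the speed of light.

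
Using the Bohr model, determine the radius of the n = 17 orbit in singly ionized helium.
7.6466 nm (or 76.4661 Å)

The Bohr radius formula is:
r_n = n² a₀ / Z

where a₀ = 0.0529177 nm is the Bohr radius.

For He⁺ (Z = 2) at n = 17:
r_17 = 17² × 0.0529177 nm / 2
r_17 = 289 × 0.0529177 nm / 2
r_17 = 15.29322 nm / 2
r_17 = 7.6466 nm

The electron orbits at approximately 7.6466 nm from the nucleus.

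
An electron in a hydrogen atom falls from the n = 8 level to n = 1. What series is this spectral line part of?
Lyman series

The spectral series in hydrogen are named based on the final (lower) energy level:
- Lyman series: n_final = 1 (ultraviolet)
- Balmer series: n_final = 2 (visible/near-UV)
- Paschen series: n_final = 3 (infrared)
- Brackett series: n_final = 4 (infrared)
- Pfund series: n_final = 5 (far infrared)

Since this transition ends at n = 1, it belongs to the Lyman series.

For reference, this 8 → 1 line has photon energy
ΔE = 13.6057 eV × (1/1² - 1/8²) = 13.39311 eV,
corresponding to wavelength λ = hc/ΔE = 1239.84 eV·nm / 13.39311 eV = 92.573 nm in the ultraviolet region.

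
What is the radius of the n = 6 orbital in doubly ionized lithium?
0.6350 nm (or 6.3501 Å)

The Bohr radius formula is:
r_n = n² a₀ / Z

where a₀ = 0.0529177 nm is the Bohr radius.

For Li²⁺ (Z = 3) at n = 6:
r_6 = 6² × 0.0529177 nm / 3
r_6 = 36 × 0.0529177 nm / 3
r_6 = 1.90504 nm / 3
r_6 = 0.6350 nm

The electron orbits at approximately 0.6350 nm from the nucleus.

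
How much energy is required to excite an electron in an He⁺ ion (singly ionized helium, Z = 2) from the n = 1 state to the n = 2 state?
40.81710 eV

The energy levels of a hydrogen-like atom are E_n = -13.6057 Z² eV / n².

Energy at n = 1: E_1 = -13.6057 × 2² / 1² = -54.42280000 eV
Energy at n = 2: E_2 = -13.6057 × 2² / 2² = -13.60570000 eV

The excitation energy is the difference:
ΔE = E_2 - E_1
ΔE = -13.60570000 - (-54.42280000)
ΔE = 40.81710 eV

Since this is positive, energy must be absorbed (photon absorption).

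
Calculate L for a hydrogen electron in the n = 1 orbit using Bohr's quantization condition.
1.0546e-34 J·s (or 1ℏ)

In the Bohr model, angular momentum is quantized:
L = nℏ

where ℏ = h/(2π) = 1.054572e-34 J·s

For n = 1:
L = 1 × 1.054572e-34 J·s
L = 1.0546e-34 J·s

This can also be written as L = 1ℏ.
The angular momentum is an integer multiple of the reduced Planck constant.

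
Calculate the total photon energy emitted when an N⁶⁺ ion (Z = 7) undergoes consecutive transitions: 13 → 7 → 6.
14.57402 eV

The energy levels of N⁶⁺ are E_n = -13.6057 × 7² / n² eV.

First transition (13 → 7):
ΔE₁ = |E_7 - E_13|
ΔE₁ = |-13.60570000000 - (-3.94484792899)| = 9.66085207 eV

Second transition (7 → 6):
ΔE₂ = |E_6 - E_7|
ΔE₂ = |-18.51886944444 - (-13.60570000000)| = 4.91316944 eV

Total energy released:
E_total = ΔE₁ + ΔE₂ = 9.66085207 + 4.91316944 = 14.57402 eV

Note: This equals the direct transition 13 → 6: 14.57402 eV ✓
Energy is conserved regardless of the path taken.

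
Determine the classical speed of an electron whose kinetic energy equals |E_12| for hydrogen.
1.82308e+05 m/s (or 0.06081% of c)

The binding energy at n = 12 for hydrogen is:
E_12 = -13.6057/12² = -0.0944840278 eV
|E_12| = 0.0944840278 eV

Convert to Joules:
KE = 0.0944840278 eV × (1.602177 × 10⁻¹⁹ J/eV) = 1.5138014e-20 J

Using KE = ½mv²:
v = √(2·KE/m_e)
v = √(2 × 1.5138014e-20 J / 9.10938 × 10⁻³¹ kg)
v = 1.82308e+05 m/s

This is approximately 0.06081% the speed of light.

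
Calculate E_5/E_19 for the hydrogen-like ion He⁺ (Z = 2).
14.44000

Using E_n = -13.6057 Z² / n² eV with Z = 2:

E_5 = -13.6057 × 2² / 5² = -54.4228 / 25 = -2.17691200000 eV
E_19 = -13.6057 × 2² / 19² = -54.4228 / 361 = -0.15075567867 eV

The ratio is:
E_5/E_19 = (-2.17691200000) / (-0.15075567867)
E_5/E_19 = (-54.4228/25) / (-54.4228/361)
E_5/E_19 = 361/25
E_5/E_19 = 14.44000
(Note: the Z² factors cancel in the ratio.)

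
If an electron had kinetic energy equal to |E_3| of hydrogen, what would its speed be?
7.2923e+05 m/s (or 0.243245% of c)

The binding energy at n = 3 for hydrogen is:
E_3 = -13.6057/3² = -1.51174444 eV
|E_3| = 1.51174444 eV

Convert to Joules:
KE = 1.51174444 eV × (1.602177 × 10⁻¹⁹ J/eV) = 2.422082e-19 J

Using KE = ½mv²:
v = √(2·KE/m_e)
v = √(2 × 2.422082e-19 J / 9.10938 × 10⁻³¹ kg)
v = 7.2923e+05 m/s

This is approximately 0.243245% the speed of light.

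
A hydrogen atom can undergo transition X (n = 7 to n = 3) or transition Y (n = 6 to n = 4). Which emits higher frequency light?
7 → 3

Calculate the energy for each transition:

Transition 7 → 3:
ΔE₁ = |E_3 - E_7| = |-13.6057/3² - (-13.6057/7²)|
ΔE₁ = |-1.51174444444 - (-0.27766734694)| = 1.23407710 eV

Transition 6 → 4:
ΔE₂ = |E_4 - E_6| = |-13.6057/4² - (-13.6057/6²)|
ΔE₂ = |-0.85035625000 - (-0.37793611111)| = 0.47242014 eV

Since 1.23407710 eV > 0.47242014 eV, the transition 7 → 3 emits the more energetic photon.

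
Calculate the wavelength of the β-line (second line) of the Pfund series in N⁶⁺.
94.923451 nm

The lines of a series are numbered from the longest wavelength (smallest ΔE) outward; the second line is the transition from n = n_f + 2 to n_f.
The Pfund series has all transitions ending at n_f = 5.

For N⁶⁺ (Z = 7), the second line (β-line) is the jump from n = 7 to n = 5:
E_7 = -13.6057 × 7² / 7² = -13.60570000 eV
E_5 = -13.6057 × 7² / 5² = -26.66717200 eV
ΔE = E_7 - E_5 = 13.06147200 eV

λ = hc/E = 1239.84 eV·nm / 13.06147200 eV
λ = 94.923451 nm

This is the β-line of the Pfund series in N⁶⁺.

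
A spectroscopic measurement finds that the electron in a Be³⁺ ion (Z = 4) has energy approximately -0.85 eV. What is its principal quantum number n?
n = 16

The exact energy levels follow E_n = -13.6057 Z² / n² eV with Z = 4.

The measured value (-0.85 eV) is reported to only 2 significant figures, so we must test candidate n values and see which one matches to that precision.

Candidate energies:
  n = 14:  E = -13.6057 × 4² / 14² = -1.110669 eV
  n = 15:  E = -13.6057 × 4² / 15² = -0.967516 eV
  n = 16:  E = -13.6057 × 4² / 16² = -0.850356 eV  ← matches
  n = 17:  E = -13.6057 × 4² / 17² = -0.753257 eV
  n = 18:  E = -13.6057 × 4² / 18² = -0.671886 eV

Checking against the measurement of -0.85 eV (2 sig figs), only n = 16 agrees:
E_16 = -0.850356 eV, which rounds to -0.85 eV ✓

Therefore n = 16.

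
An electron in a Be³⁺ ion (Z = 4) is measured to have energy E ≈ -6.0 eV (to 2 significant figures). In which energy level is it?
n = 6

The exact energy levels follow E_n = -13.6057 Z² / n² eV with Z = 4.

The measured value (-6.0 eV) is reported to only 2 significant figures, so we must test candidate n values and see which one matches to that precision.

Candidate energies:
  n = 4:  E = -13.6057 × 4² / 4² = -13.60570 eV
  n = 5:  E = -13.6057 × 4² / 5² = -8.70765 eV
  n = 6:  E = -13.6057 × 4² / 6² = -6.04698 eV  ← matches
  n = 7:  E = -13.6057 × 4² / 7² = -4.44268 eV
  n = 8:  E = -13.6057 × 4² / 8² = -3.40143 eV

Checking against the measurement of -6.0 eV (2 sig figs), only n = 6 agrees:
E_6 = -6.04698 eV, which rounds to -6.0 eV ✓

Therefore n = 6.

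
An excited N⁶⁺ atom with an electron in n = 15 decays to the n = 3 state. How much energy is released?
71.1125 eV

The energy levels are E_n = -13.6057 Z² eV / n².

Energy at n = 15: E_15 = -13.6057 × 7² / 15² = -2.9630191 eV
Energy at n = 3: E_3 = -13.6057 × 7² / 3² = -74.0754778 eV

For emission (electron falling to lower state), the photon energy is:
E_photon = E_15 - E_3 = |-2.9630191 - (-74.0754778)|
E_photon = 71.1125 eV

This energy is carried away by the emitted photon.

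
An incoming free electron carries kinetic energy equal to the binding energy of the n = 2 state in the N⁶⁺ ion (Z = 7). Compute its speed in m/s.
7.65692e+06 m/s (or 2.554% of c)

The binding energy at n = 2 for N⁶⁺ is:
E_2 = -13.6057 × 7²/2² = -166.669825 eV
|E_2| = 166.669825 eV

Convert to Joules:
KE = 166.669825 eV × (1.602177 × 10⁻¹⁹ J/eV) = 2.6703456e-17 J

Using KE = ½mv²:
v = √(2·KE/m_e)
v = √(2 × 2.6703456e-17 J / 9.10938 × 10⁻³¹ kg)
v = 7.65692e+06 m/s

This is approximately 2.554% the speed of light.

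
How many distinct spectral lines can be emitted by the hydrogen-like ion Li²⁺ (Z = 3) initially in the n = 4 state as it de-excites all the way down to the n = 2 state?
3

The electron can occupy levels n = 2, 3, ..., 4 during de-excitation — that is m = 4 - 2 + 1 = 3 distinct levels.

The number of distinct spectral lines equals the number of ways to choose 2 of these m levels (each pair gives one possible emission transition):

Number of lines = m(m-1)/2 = 3×2/2 = 3

These correspond to all possible transitions between the 3 levels:
4 → 3, 4 → 2, 3 → 2

Each transition produces a photon with a unique energy (and thus wavelength). This count does not depend on Z.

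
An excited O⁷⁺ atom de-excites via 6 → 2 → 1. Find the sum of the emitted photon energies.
846.58 eV

The energy levels of O⁷⁺ are E_n = -13.6057 × 8² / n² eV.

First transition (6 → 2):
ΔE₁ = |E_2 - E_6|
ΔE₁ = |-217.69120000 - (-24.18791111)| = 193.50329 eV

Second transition (2 → 1):
ΔE₂ = |E_1 - E_2|
ΔE₂ = |-870.76480000 - (-217.69120000)| = 653.07360 eV

Total energy released:
E_total = ΔE₁ + ΔE₂ = 193.50329 + 653.07360 = 846.58 eV

Note: This equals the direct transition 6 → 1: 846.58 eV ✓
Energy is conserved regardless of the path taken.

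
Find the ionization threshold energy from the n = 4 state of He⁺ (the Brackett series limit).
3.40143 eV

The series limit corresponds to the transition from n = ∞ to n = 4.
This is the highest energy (shortest wavelength) transition in the Brackett series.

E_∞ = 0 eV
E_4 = -13.6057 × 2² / 4² = -3.40143 eV

Energy at series limit:
ΔE = E_∞ - E_4 = 0 - (-3.40143) = 3.40143 eV

This energy equals the ionization energy from the n = 4 state of He⁺.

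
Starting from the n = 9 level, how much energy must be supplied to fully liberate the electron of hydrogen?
0.16797 eV

The ionization energy is the energy needed to remove the electron completely (n → ∞).

For hydrogen, E_n = -13.6057 eV / n².

At n = 9: E_9 = -13.6057 / 9² = -0.16797160 eV
At n = ∞: E_∞ = 0 eV

Ionization energy = E_∞ - E_9 = 0 - (-0.16797160) = 0.16797160 eV
Ionization energy ≈ 0.16797 eV

This is also called the binding energy of the electron in state n = 9.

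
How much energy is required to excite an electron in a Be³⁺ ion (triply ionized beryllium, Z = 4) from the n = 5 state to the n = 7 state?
4.26 eV

The energy levels of a hydrogen-like atom are E_n = -13.6057 Z² eV / n².

Energy at n = 5: E_5 = -13.6057 × 4² / 5² = -8.70765 eV
Energy at n = 7: E_7 = -13.6057 × 4² / 7² = -4.44268 eV

The excitation energy is the difference:
ΔE = E_7 - E_5
ΔE = -4.44268 - (-8.70765)
ΔE = 4.26 eV

Since this is positive, energy must be absorbed (photon absorption).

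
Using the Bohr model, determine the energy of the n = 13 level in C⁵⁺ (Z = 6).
-2.89826 eV

For hydrogen-like ions, the energy levels scale with Z²:
E_n = -13.6057 Z² / n² eV

For C⁵⁺ (Z = 6) at n = 13:
E_13 = -13.6057 × 6² / 13²
E_13 = -13.6057 × 36 / 169
E_13 = -489.8052 / 169
E_13 = -2.89826 eV

The energy is 36 times more negative than hydrogen at the same n due to the stronger nuclear charge.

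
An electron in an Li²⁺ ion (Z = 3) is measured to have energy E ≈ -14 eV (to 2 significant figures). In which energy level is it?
n = 3

The exact energy levels follow E_n = -13.6057 Z² / n² eV with Z = 3.

The measured value (-14 eV) is reported to only 2 significant figures, so we must test candidate n values and see which one matches to that precision.

Candidate energies:
  n = 1:  E = -13.6057 × 3² / 1² = -122.45130 eV
  n = 2:  E = -13.6057 × 3² / 2² = -30.61283 eV
  n = 3:  E = -13.6057 × 3² / 3² = -13.60570 eV  ← matches
  n = 4:  E = -13.6057 × 3² / 4² = -7.65321 eV
  n = 5:  E = -13.6057 × 3² / 5² = -4.89805 eV

Checking against the measurement of -14 eV (2 sig figs), only n = 3 agrees:
E_3 = -13.60570 eV, which rounds to -14 eV ✓

Therefore n = 3.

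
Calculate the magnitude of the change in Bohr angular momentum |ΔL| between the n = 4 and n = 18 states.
1.48e-33 J·s (or 14ℏ)

In the Bohr model, L_n = nℏ where ℏ = 1.0546e-34 J·s.

L_18 = 18ℏ = 1.8983e-33 J·s
L_4 = 4ℏ = 4.2184e-34 J·s

ΔL = L_18 - L_4 = (18 - 4)ℏ = 14ℏ
ΔL = 14 × 1.0546e-34 J·s = 1.48e-33 J·s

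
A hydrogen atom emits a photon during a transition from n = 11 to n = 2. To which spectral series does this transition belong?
Balmer series

The spectral series in hydrogen are named based on the final (lower) energy level:
- Lyman series: n_final = 1 (ultraviolet)
- Balmer series: n_final = 2 (visible/near-UV)
- Paschen series: n_final = 3 (infrared)
- Brackett series: n_final = 4 (infrared)
- Pfund series: n_final = 5 (far infrared)

Since this transition ends at n = 2, it belongs to the Balmer series.

For reference, this 11 → 2 line has photon energy
ΔE = 13.6057 eV × (1/2² - 1/11²) = 3.288981198 eV,
corresponding to wavelength λ = hc/ΔE = 1239.84 eV·nm / 3.288981198 eV = 376.96780 nm in the visible/near-UV region.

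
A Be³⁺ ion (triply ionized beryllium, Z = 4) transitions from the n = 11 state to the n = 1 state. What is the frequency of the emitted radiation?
5.2202e+16 Hz

First, find the transition energy:
E_11 = -13.6057 × 4² / 11² = -1.7991008 eV
E_1 = -13.6057 × 4² / 1² = -217.6912000 eV
|ΔE| = |E_1 - E_11| = 215.8920992 eV

Convert to Joules: E = 215.8920992 eV × (1.602177 × 10⁻¹⁹ J/eV) = 3.458974e-17 J

Using E = hf:
f = E/h = 3.458974e-17 J / (6.62607 × 10⁻³⁴ J·s)
f = 5.2202e+16 Hz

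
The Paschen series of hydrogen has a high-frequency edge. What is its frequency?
3.6554e+14 Hz

The series limit corresponds to the transition from n = ∞ to n = 3.
This is the highest energy (shortest wavelength) transition in the Paschen series.

E_∞ = 0 eV
E_3 = -13.6057 / 3² = -1.5117444 eV

Energy at series limit:
ΔE = E_∞ - E_3 = 0 - (-1.5117444) = 1.5117444 eV
E = 1.5117444 eV × (1.602177 × 10⁻¹⁹ J/eV) = 2.422082e-19 J
f = E/h = 2.422082e-19 J / (6.62607 × 10⁻³⁴ J·s) = 3.6554e+14 Hz

This energy equals the ionization energy from the n = 3 state of hydrogen.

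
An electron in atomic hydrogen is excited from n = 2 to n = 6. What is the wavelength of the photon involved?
410.06931 nm

First, find the transition energy using E_n = -13.6057 / n² eV:
E_2 = -13.6057 / 2² = -3.401425000 eV
E_6 = -13.6057 / 6² = -0.377936111 eV

Photon energy: |ΔE| = |E_6 - E_2| = 3.023488889 eV

Convert to wavelength using E = hc/λ with hc = 1239.84 eV·nm:
λ = hc/E = 1239.84 eV·nm / 3.023488889 eV
λ = 410.06931 nm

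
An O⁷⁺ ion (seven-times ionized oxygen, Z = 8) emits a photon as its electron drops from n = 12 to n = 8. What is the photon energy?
7.5587 eV

The energy levels are E_n = -13.6057 Z² eV / n².

Energy at n = 12: E_12 = -13.6057 × 8² / 12² = -6.0469778 eV
Energy at n = 8: E_8 = -13.6057 × 8² / 8² = -13.6057000 eV

For emission (electron falling to lower state), the photon energy is:
E_photon = E_12 - E_8 = |-6.0469778 - (-13.6057000)|
E_photon = 7.5587 eV

This energy is carried away by the emitted photon.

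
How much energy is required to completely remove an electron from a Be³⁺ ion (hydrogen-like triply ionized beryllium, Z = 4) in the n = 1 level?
217.691 eV

The ionization energy is the energy needed to remove the electron completely (n → ∞).

For a hydrogen-like ion with Z = 4, E_n = -13.6057 Z² / n² eV.

At n = 1: E_1 = -13.6057 × 4² / 1² = -217.691200 eV
At n = ∞: E_∞ = 0 eV

Ionization energy = E_∞ - E_1 = 0 - (-217.691200) = 217.691200 eV
Ionization energy ≈ 217.691 eV

This is also called the binding energy of the electron in state n = 1.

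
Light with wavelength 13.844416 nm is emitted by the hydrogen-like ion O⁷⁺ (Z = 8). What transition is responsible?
n = 11 → n = 3

First, find the photon energy from the wavelength (hc = 1239.84 eV·nm):
E = hc/λ = 1239.84 eV·nm / 13.844416 nm = 89.555240 eV

The energy levels of O⁷⁺ satisfy E_n = -13.6057 × 8² / n² eV, so an emission n_i → n_f releases
ΔE = 13.6057 × 8² × (1/n_f² − 1/n_i²) eV.

Setting ΔE equal to the photon energy:
1/n_f² − 1/n_i² = 89.555240 / (13.6057 × 8²) = 0.10284665

Since 1/n_i² must be positive, we need 1/n_f² > 0.10284665, i.e. n_f ≤ 3. For each allowed n_f, solve n_i = (1/n_f² − 0.10284665)^(−1/2) and check whether it is a whole number:
  n_f = 1: 1/n_i² = 1.00000000 − 0.10284665 = 0.89715335 → n_i = 1.056  (not an integer) ✗
  n_f = 2: 1/n_i² = 0.25000000 − 0.10284665 = 0.14715335 → n_i = 2.607  (not an integer) ✗
  n_f = 3: 1/n_i² = 0.11111111 − 0.10284665 = 0.00826446 → n_i = 11.000  → integer, n_i = 11 ✓

Only n_f = 3 gives an integer upper level, n_i = 11.

The transition is from n = 11 to n = 3 (emission).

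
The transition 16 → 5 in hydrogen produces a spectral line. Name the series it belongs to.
Pfund series

The spectral series in hydrogen are named based on the final (lower) energy level:
- Lyman series: n_final = 1 (ultraviolet)
- Balmer series: n_final = 2 (visible/near-UV)
- Paschen series: n_final = 3 (infrared)
- Brackett series: n_final = 4 (infrared)
- Pfund series: n_final = 5 (far infrared)

Since this transition ends at n = 5, it belongs to the Pfund series.

For reference, this 16 → 5 line has photon energy
ΔE = 13.6057 eV × (1/5² - 1/16²) = 0.49108073 eV,
corresponding to wavelength λ = hc/ΔE = 1239.84 eV·nm / 0.49108073 eV = 2524.72 nm in the far infrared region.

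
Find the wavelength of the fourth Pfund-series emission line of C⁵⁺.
91.53333 nm

The lines of a series are numbered from the longest wavelength (smallest ΔE) outward; the fourth line is the transition from n = n_f + 4 to n_f.
The Pfund series has all transitions ending at n_f = 5.

For C⁵⁺ (Z = 6), the fourth line (δ-line) is the jump from n = 9 to n = 5:
E_9 = -13.6057 × 6² / 9² = -6.0469778 eV
E_5 = -13.6057 × 6² / 5² = -19.5922080 eV
ΔE = E_9 - E_5 = 13.5452302 eV

λ = hc/E = 1239.84 eV·nm / 13.5452302 eV
λ = 91.53333 nm

This is the δ-line of the Pfund series in C⁵⁺.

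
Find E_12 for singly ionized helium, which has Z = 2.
-0.378 eV

For hydrogen-like ions, the energy levels scale with Z²:
E_n = -13.6057 Z² / n² eV

For He⁺ (Z = 2) at n = 12:
E_12 = -13.6057 × 2² / 12²
E_12 = -13.6057 × 4 / 144
E_12 = -54.4228 / 144
E_12 = -0.378 eV

The energy is 4 times more negative than hydrogen at the same n due to the stronger nuclear charge.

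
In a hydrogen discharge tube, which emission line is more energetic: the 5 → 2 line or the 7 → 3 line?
5 → 2

Calculate the energy for each transition:

Transition 5 → 2:
ΔE₁ = |E_2 - E_5| = |-13.6057/2² - (-13.6057/5²)|
ΔE₁ = |-3.401425000000 - (-0.544228000000)| = 2.857197000 eV

Transition 7 → 3:
ΔE₂ = |E_3 - E_7| = |-13.6057/3² - (-13.6057/7²)|
ΔE₂ = |-1.511744444444 - (-0.277667346939)| = 1.234077098 eV

Since 2.857197000 eV > 1.234077098 eV, the transition 5 → 2 emits the more energetic photon.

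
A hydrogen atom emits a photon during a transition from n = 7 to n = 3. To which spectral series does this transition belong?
Paschen series

The spectral series in hydrogen are named based on the final (lower) energy level:
- Lyman series: n_final = 1 (ultraviolet)
- Balmer series: n_final = 2 (visible/near-UV)
- Paschen series: n_final = 3 (infrared)
- Brackett series: n_final = 4 (infrared)
- Pfund series: n_final = 5 (far infrared)

Since this transition ends at n = 3, it belongs to the Paschen series.

For reference, this 7 → 3 line has photon energy
ΔE = 13.6057 eV × (1/3² - 1/7²) = 1.2340771 eV,
corresponding to wavelength λ = hc/ΔE = 1239.84 eV·nm / 1.2340771 eV = 1004.67 nm in the infrared region.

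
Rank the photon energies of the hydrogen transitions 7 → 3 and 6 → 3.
7 → 3

Calculate the energy for each transition:

Transition 7 → 3:
ΔE₁ = |E_3 - E_7| = |-13.6057/3² - (-13.6057/7²)|
ΔE₁ = |-1.51174444444 - (-0.27766734694)| = 1.23407710 eV

Transition 6 → 3:
ΔE₂ = |E_3 - E_6| = |-13.6057/3² - (-13.6057/6²)|
ΔE₂ = |-1.51174444444 - (-0.37793611111)| = 1.13380833 eV

Since 1.23407710 eV > 1.13380833 eV, the transition 7 → 3 emits the more energetic photon.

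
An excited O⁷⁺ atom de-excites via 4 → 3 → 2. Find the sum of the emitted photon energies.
163.268 eV

The energy levels of O⁷⁺ are E_n = -13.6057 × 8² / n² eV.

First transition (4 → 3):
ΔE₁ = |E_3 - E_4|
ΔE₁ = |-96.751644444 - (-54.422800000)| = 42.328844 eV

Second transition (3 → 2):
ΔE₂ = |E_2 - E_3|
ΔE₂ = |-217.691200000 - (-96.751644444)| = 120.939556 eV

Total energy released:
E_total = ΔE₁ + ΔE₂ = 42.328844 + 120.939556 = 163.268 eV

Note: This equals the direct transition 4 → 2: 163.268 eV ✓
Energy is conserved regardless of the path taken.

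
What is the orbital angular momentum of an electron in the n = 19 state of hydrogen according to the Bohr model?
2.00e-33 J·s (or 19ℏ)

In the Bohr model, angular momentum is quantized:
L = nℏ

where ℏ = h/(2π) = 1.0546e-34 J·s

For n = 19:
L = 19 × 1.0546e-34 J·s
L = 2.00e-33 J·s

This can also be written as L = 19ℏ.
The angular momentum is an integer multiple of the reduced Planck constant.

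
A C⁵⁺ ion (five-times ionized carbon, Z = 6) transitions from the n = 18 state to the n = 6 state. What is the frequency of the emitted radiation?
2.92e+15 Hz

First, find the transition energy:
E_18 = -13.6057 × 6² / 18² = -1.511744 eV
E_6 = -13.6057 × 6² / 6² = -13.605700 eV
|ΔE| = |E_6 - E_18| = 12.093956 eV

Convert to Joules: E = 12.093956 eV × (1.602177 × 10⁻¹⁹ J/eV) = 1.9377e-18 J

Using E = hf:
f = E/h = 1.9377e-18 J / (6.62607 × 10⁻³⁴ J·s)
f = 2.92e+15 Hz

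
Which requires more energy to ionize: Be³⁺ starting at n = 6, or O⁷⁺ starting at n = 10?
O⁷⁺ at n = 10 (E = -8.707648 eV)

Using E_n = -13.6057 Z² / n² eV:

Be³⁺ (Z = 4) at n = 6:
E = -13.6057 × 4² / 6² = -13.6057 × 16 / 36 = -6.046977778 eV

O⁷⁺ (Z = 8) at n = 10:
E = -13.6057 × 8² / 10² = -13.6057 × 64 / 100 = -8.707648000 eV

Since -8.707648000 eV < -6.046977778 eV,
O⁷⁺ at n = 10 is more tightly bound (requires more energy to ionize).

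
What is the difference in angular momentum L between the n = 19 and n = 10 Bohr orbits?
9.49115e-34 J·s (or 9ℏ)

In the Bohr model, L_n = nℏ where ℏ = 1.0545718e-34 J·s.

L_19 = 19ℏ = 2.0036864e-33 J·s
L_10 = 10ℏ = 1.0545718e-33 J·s

ΔL = L_19 - L_10 = (19 - 10)ℏ = 9ℏ
ΔL = 9 × 1.0545718e-34 J·s = 9.49115e-34 J·s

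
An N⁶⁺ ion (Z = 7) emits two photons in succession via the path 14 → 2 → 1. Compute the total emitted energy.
663.27788 eV

The energy levels of N⁶⁺ are E_n = -13.6057 × 7² / n² eV.

First transition (14 → 2):
ΔE₁ = |E_2 - E_14|
ΔE₁ = |-166.66982500000 - (-3.40142500000)| = 163.26840000 eV

Second transition (2 → 1):
ΔE₂ = |E_1 - E_2|
ΔE₂ = |-666.67930000000 - (-166.66982500000)| = 500.00947500 eV

Total energy released:
E_total = ΔE₁ + ΔE₂ = 163.26840000 + 500.00947500 = 663.27788 eV

Note: This equals the direct transition 14 → 1: 663.27788 eV ✓
Energy is conserved regardless of the path taken.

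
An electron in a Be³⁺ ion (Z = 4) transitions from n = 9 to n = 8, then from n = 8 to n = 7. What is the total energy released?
1.76 eV

The energy levels of Be³⁺ are E_n = -13.6057 × 4² / n² eV.

First transition (9 → 8):
ΔE₁ = |E_8 - E_9|
ΔE₁ = |-3.40142500 - (-2.68754568)| = 0.71388 eV

Second transition (8 → 7):
ΔE₂ = |E_7 - E_8|
ΔE₂ = |-4.44267755 - (-3.40142500)| = 1.04125 eV

Total energy released:
E_total = ΔE₁ + ΔE₂ = 0.71388 + 1.04125 = 1.76 eV

Note: This equals the direct transition 9 → 7: 1.76 eV ✓
Energy is conserved regardless of the path taken.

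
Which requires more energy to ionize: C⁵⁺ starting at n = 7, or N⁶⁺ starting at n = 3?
N⁶⁺ at n = 3 (E = -74.07548 eV)

Using E_n = -13.6057 Z² / n² eV:

C⁵⁺ (Z = 6) at n = 7:
E = -13.6057 × 6² / 7² = -13.6057 × 36 / 49 = -9.99602449 eV

N⁶⁺ (Z = 7) at n = 3:
E = -13.6057 × 7² / 3² = -13.6057 × 49 / 9 = -74.07547778 eV

Since -74.07547778 eV < -9.99602449 eV,
N⁶⁺ at n = 3 is more tightly bound (requires more energy to ionize).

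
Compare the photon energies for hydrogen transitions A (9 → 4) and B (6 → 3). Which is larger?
6 → 3

Calculate the energy for each transition:

Transition 9 → 4:
ΔE₁ = |E_4 - E_9| = |-13.6057/4² - (-13.6057/9²)|
ΔE₁ = |-0.850356250 - (-0.167971605)| = 0.682385 eV

Transition 6 → 3:
ΔE₂ = |E_3 - E_6| = |-13.6057/3² - (-13.6057/6²)|
ΔE₂ = |-1.511744444 - (-0.377936111)| = 1.133808 eV

Since 1.133808 eV > 0.682385 eV, the transition 6 → 3 emits the more energetic photon.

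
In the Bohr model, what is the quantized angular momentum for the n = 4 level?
4.22e-34 J·s (or 4ℏ)

In the Bohr model, angular momentum is quantized:
L = nℏ

where ℏ = h/(2π) = 1.0546e-34 J·s

For n = 4:
L = 4 × 1.0546e-34 J·s
L = 4.22e-34 J·s

This can also be written as L = 4ℏ.
The angular momentum is an integer multiple of the reduced Planck constant.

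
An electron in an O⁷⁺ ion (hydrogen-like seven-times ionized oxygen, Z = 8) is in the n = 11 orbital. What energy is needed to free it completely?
7.196 eV

The ionization energy is the energy needed to remove the electron completely (n → ∞).

For a hydrogen-like ion with Z = 8, E_n = -13.6057 Z² / n² eV.

At n = 11: E_11 = -13.6057 × 8² / 11² = -7.196403 eV
At n = ∞: E_∞ = 0 eV

Ionization energy = E_∞ - E_11 = 0 - (-7.196403) = 7.196403 eV
Ionization energy ≈ 7.196 eV

This is also called the binding energy of the electron in state n = 11.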